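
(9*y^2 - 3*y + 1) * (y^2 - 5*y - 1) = 9*y^4 - 48*y^3 + 7*y^2 - 2*y - 1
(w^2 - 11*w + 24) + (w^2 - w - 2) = 2*w^2 - 12*w + 22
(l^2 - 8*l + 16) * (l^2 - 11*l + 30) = l^4 - 19*l^3 + 134*l^2 - 416*l + 480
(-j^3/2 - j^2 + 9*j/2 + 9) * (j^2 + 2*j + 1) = -j^5/2 - 2*j^4 + 2*j^3 + 17*j^2 + 45*j/2 + 9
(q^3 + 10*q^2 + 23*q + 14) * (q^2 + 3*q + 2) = q^5 + 13*q^4 + 55*q^3 + 103*q^2 + 88*q + 28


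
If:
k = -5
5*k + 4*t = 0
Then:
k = -5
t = 25/4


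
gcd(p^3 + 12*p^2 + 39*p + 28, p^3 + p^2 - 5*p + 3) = 1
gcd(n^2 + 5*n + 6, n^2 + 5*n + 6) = n^2 + 5*n + 6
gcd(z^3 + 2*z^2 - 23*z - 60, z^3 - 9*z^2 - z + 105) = z^2 - 2*z - 15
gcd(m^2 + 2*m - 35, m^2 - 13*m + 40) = m - 5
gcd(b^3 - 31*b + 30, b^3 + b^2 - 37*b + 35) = b^2 - 6*b + 5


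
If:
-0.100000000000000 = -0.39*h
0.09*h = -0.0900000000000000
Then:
No Solution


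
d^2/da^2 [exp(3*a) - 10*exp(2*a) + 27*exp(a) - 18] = (9*exp(2*a) - 40*exp(a) + 27)*exp(a)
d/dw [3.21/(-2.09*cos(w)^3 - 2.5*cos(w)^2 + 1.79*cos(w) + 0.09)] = (-20.1267*cos(w)^2 - 16.05*cos(w) + 5.7459)*sin(w)/(2.09*cos(w)^3 + 2.5*cos(w)^2 - 1.79*cos(w) - 0.09)^2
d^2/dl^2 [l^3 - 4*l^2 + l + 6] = 6*l - 8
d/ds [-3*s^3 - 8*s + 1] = -9*s^2 - 8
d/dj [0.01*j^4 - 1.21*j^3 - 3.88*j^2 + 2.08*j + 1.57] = 0.04*j^3 - 3.63*j^2 - 7.76*j + 2.08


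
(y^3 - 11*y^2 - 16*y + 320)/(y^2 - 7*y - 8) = (y^2 - 3*y - 40)/(y + 1)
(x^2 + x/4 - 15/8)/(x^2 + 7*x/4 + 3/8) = (4*x - 5)/(4*x + 1)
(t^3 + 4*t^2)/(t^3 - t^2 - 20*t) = t/(t - 5)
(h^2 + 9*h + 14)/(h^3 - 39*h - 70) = (h + 7)/(h^2 - 2*h - 35)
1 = 1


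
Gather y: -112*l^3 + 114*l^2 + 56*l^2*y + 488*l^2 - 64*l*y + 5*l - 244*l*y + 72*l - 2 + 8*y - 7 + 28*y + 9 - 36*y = -112*l^3 + 602*l^2 + 77*l + y*(56*l^2 - 308*l)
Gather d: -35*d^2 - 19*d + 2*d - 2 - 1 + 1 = -35*d^2 - 17*d - 2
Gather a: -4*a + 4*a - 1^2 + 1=0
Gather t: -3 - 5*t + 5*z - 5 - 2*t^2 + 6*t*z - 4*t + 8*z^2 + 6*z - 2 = -2*t^2 + t*(6*z - 9) + 8*z^2 + 11*z - 10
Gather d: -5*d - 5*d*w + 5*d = -5*d*w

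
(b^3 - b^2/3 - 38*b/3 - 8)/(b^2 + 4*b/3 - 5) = (3*b^2 - 10*b - 8)/(3*b - 5)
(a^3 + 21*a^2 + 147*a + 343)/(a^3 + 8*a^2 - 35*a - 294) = (a + 7)/(a - 6)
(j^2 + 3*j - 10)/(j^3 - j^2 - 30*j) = (j - 2)/(j*(j - 6))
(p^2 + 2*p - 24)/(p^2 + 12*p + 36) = (p - 4)/(p + 6)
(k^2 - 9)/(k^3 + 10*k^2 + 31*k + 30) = (k - 3)/(k^2 + 7*k + 10)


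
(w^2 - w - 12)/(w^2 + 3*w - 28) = (w + 3)/(w + 7)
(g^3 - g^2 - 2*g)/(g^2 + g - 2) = g*(g^2 - g - 2)/(g^2 + g - 2)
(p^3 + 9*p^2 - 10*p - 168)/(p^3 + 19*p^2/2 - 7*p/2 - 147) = 2*(p - 4)/(2*p - 7)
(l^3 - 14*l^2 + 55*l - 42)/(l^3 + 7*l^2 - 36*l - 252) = (l^2 - 8*l + 7)/(l^2 + 13*l + 42)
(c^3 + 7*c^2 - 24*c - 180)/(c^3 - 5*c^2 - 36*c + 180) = (c + 6)/(c - 6)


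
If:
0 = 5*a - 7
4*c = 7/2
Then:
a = 7/5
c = 7/8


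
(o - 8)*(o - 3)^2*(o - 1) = o^4 - 15*o^3 + 71*o^2 - 129*o + 72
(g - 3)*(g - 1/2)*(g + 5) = g^3 + 3*g^2/2 - 16*g + 15/2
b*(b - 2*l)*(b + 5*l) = b^3 + 3*b^2*l - 10*b*l^2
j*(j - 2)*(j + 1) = j^3 - j^2 - 2*j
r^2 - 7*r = r*(r - 7)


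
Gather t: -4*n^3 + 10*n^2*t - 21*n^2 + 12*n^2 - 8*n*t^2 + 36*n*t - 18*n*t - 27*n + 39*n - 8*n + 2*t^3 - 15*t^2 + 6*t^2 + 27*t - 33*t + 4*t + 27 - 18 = -4*n^3 - 9*n^2 + 4*n + 2*t^3 + t^2*(-8*n - 9) + t*(10*n^2 + 18*n - 2) + 9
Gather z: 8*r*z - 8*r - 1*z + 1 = -8*r + z*(8*r - 1) + 1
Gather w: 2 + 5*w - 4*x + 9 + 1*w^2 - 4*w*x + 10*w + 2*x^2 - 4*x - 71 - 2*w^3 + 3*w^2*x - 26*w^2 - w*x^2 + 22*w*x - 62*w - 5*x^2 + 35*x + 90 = -2*w^3 + w^2*(3*x - 25) + w*(-x^2 + 18*x - 47) - 3*x^2 + 27*x + 30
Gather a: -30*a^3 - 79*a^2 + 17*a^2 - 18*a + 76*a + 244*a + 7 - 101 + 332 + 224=-30*a^3 - 62*a^2 + 302*a + 462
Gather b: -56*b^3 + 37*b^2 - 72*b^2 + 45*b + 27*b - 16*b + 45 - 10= -56*b^3 - 35*b^2 + 56*b + 35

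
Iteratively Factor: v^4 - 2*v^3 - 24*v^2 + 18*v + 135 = (v + 3)*(v^3 - 5*v^2 - 9*v + 45) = (v + 3)^2*(v^2 - 8*v + 15) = (v - 3)*(v + 3)^2*(v - 5)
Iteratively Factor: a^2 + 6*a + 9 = (a + 3)*(a + 3)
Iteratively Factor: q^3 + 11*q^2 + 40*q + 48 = (q + 4)*(q^2 + 7*q + 12) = (q + 3)*(q + 4)*(q + 4)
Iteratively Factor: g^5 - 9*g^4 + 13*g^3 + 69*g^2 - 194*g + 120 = (g - 4)*(g^4 - 5*g^3 - 7*g^2 + 41*g - 30) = (g - 5)*(g - 4)*(g^3 - 7*g + 6) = (g - 5)*(g - 4)*(g - 2)*(g^2 + 2*g - 3) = (g - 5)*(g - 4)*(g - 2)*(g + 3)*(g - 1)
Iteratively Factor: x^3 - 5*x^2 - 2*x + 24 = (x - 3)*(x^2 - 2*x - 8) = (x - 3)*(x + 2)*(x - 4)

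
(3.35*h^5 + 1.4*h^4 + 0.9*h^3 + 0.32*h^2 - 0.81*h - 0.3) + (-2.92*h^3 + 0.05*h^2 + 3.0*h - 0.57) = 3.35*h^5 + 1.4*h^4 - 2.02*h^3 + 0.37*h^2 + 2.19*h - 0.87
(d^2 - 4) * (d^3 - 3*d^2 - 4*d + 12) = d^5 - 3*d^4 - 8*d^3 + 24*d^2 + 16*d - 48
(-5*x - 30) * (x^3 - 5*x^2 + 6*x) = -5*x^4 - 5*x^3 + 120*x^2 - 180*x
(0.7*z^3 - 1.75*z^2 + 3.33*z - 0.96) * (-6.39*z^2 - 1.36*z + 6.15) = -4.473*z^5 + 10.2305*z^4 - 14.5937*z^3 - 9.1569*z^2 + 21.7851*z - 5.904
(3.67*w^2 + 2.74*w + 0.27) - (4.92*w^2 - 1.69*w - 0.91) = -1.25*w^2 + 4.43*w + 1.18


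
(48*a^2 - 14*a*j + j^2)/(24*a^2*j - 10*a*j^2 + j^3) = (8*a - j)/(j*(4*a - j))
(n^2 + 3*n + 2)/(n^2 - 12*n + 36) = (n^2 + 3*n + 2)/(n^2 - 12*n + 36)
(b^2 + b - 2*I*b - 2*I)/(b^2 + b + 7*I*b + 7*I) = (b - 2*I)/(b + 7*I)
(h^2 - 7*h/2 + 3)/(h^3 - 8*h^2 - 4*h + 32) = (h - 3/2)/(h^2 - 6*h - 16)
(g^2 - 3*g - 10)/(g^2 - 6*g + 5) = (g + 2)/(g - 1)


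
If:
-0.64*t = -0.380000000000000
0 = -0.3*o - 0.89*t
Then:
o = -1.76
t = 0.59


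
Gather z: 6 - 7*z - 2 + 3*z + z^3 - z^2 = z^3 - z^2 - 4*z + 4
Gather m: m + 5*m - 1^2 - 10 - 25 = 6*m - 36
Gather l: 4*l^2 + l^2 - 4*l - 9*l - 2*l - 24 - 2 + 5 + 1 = 5*l^2 - 15*l - 20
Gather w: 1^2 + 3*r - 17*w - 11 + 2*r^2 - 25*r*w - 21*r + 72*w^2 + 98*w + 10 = 2*r^2 - 18*r + 72*w^2 + w*(81 - 25*r)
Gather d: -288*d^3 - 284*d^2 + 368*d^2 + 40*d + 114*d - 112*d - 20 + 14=-288*d^3 + 84*d^2 + 42*d - 6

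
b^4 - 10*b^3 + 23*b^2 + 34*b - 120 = (b - 5)*(b - 4)*(b - 3)*(b + 2)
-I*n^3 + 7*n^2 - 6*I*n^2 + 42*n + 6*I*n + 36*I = (n + 6)*(n + 6*I)*(-I*n + 1)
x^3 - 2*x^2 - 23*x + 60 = (x - 4)*(x - 3)*(x + 5)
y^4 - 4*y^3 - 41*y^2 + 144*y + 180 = (y - 6)*(y - 5)*(y + 1)*(y + 6)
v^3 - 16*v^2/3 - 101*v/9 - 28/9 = (v - 7)*(v + 1/3)*(v + 4/3)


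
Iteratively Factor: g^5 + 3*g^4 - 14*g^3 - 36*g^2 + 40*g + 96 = (g + 2)*(g^4 + g^3 - 16*g^2 - 4*g + 48) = (g - 2)*(g + 2)*(g^3 + 3*g^2 - 10*g - 24) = (g - 2)*(g + 2)*(g + 4)*(g^2 - g - 6) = (g - 2)*(g + 2)^2*(g + 4)*(g - 3)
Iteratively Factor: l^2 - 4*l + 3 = (l - 1)*(l - 3)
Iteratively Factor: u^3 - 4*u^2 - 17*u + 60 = (u + 4)*(u^2 - 8*u + 15) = (u - 3)*(u + 4)*(u - 5)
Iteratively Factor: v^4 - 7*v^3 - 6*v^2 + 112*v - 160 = (v - 5)*(v^3 - 2*v^2 - 16*v + 32) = (v - 5)*(v + 4)*(v^2 - 6*v + 8) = (v - 5)*(v - 4)*(v + 4)*(v - 2)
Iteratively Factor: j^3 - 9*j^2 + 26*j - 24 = (j - 4)*(j^2 - 5*j + 6) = (j - 4)*(j - 3)*(j - 2)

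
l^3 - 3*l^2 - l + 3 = (l - 3)*(l - 1)*(l + 1)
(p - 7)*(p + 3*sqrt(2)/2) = p^2 - 7*p + 3*sqrt(2)*p/2 - 21*sqrt(2)/2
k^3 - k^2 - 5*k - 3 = (k - 3)*(k + 1)^2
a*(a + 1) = a^2 + a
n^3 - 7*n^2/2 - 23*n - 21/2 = (n - 7)*(n + 1/2)*(n + 3)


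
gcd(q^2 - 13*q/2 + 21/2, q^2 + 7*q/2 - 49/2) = q - 7/2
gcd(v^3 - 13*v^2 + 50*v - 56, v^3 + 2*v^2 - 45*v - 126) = v - 7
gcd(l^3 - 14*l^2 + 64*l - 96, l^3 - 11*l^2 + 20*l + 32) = l - 4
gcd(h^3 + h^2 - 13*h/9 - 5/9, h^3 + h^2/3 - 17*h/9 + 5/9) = h^2 + 2*h/3 - 5/3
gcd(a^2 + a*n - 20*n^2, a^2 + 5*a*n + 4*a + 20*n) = a + 5*n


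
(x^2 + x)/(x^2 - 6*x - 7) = x/(x - 7)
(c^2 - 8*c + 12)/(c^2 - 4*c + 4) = (c - 6)/(c - 2)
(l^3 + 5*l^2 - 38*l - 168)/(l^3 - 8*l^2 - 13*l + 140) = (l^2 + l - 42)/(l^2 - 12*l + 35)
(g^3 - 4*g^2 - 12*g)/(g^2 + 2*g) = g - 6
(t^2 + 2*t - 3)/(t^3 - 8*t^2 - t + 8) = (t + 3)/(t^2 - 7*t - 8)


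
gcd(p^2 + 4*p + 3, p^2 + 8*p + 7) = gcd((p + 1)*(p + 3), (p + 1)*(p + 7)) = p + 1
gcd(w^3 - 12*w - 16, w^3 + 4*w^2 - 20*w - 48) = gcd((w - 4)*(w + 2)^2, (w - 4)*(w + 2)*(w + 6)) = w^2 - 2*w - 8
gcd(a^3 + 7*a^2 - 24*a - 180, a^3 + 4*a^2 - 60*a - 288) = a^2 + 12*a + 36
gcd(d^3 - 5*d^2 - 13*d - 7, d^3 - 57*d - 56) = d + 1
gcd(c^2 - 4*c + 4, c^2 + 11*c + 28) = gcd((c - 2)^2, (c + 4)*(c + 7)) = 1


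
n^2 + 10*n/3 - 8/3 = (n - 2/3)*(n + 4)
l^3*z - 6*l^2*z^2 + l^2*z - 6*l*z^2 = l*(l - 6*z)*(l*z + z)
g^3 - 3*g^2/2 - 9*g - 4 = (g - 4)*(g + 1/2)*(g + 2)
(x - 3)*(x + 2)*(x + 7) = x^3 + 6*x^2 - 13*x - 42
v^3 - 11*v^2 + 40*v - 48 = (v - 4)^2*(v - 3)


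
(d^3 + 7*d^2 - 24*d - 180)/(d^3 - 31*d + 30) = (d + 6)/(d - 1)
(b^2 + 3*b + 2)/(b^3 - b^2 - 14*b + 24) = (b^2 + 3*b + 2)/(b^3 - b^2 - 14*b + 24)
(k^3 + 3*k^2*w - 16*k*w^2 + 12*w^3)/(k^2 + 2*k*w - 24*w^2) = (-k^2 + 3*k*w - 2*w^2)/(-k + 4*w)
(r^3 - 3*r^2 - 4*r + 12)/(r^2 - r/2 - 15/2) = 2*(r^2 - 4)/(2*r + 5)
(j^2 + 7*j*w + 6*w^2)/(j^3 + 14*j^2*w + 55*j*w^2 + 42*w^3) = 1/(j + 7*w)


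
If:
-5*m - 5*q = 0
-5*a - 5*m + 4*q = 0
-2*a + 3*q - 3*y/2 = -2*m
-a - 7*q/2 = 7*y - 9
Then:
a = -486/205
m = 54/41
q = -54/41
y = 468/205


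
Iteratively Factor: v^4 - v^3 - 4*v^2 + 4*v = (v + 2)*(v^3 - 3*v^2 + 2*v) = (v - 1)*(v + 2)*(v^2 - 2*v) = (v - 2)*(v - 1)*(v + 2)*(v)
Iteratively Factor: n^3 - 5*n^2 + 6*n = (n - 2)*(n^2 - 3*n) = (n - 3)*(n - 2)*(n)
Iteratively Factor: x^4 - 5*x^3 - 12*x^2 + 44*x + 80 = (x + 2)*(x^3 - 7*x^2 + 2*x + 40) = (x - 4)*(x + 2)*(x^2 - 3*x - 10) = (x - 4)*(x + 2)^2*(x - 5)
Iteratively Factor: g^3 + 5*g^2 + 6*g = (g + 2)*(g^2 + 3*g) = (g + 2)*(g + 3)*(g)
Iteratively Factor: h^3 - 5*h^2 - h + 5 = (h - 1)*(h^2 - 4*h - 5) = (h - 5)*(h - 1)*(h + 1)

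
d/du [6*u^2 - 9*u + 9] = 12*u - 9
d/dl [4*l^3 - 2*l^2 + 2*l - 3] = 12*l^2 - 4*l + 2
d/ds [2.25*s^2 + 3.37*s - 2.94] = 4.5*s + 3.37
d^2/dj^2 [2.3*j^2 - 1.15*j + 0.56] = 4.60000000000000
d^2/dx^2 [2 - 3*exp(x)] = -3*exp(x)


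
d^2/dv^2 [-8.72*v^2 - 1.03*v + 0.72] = -17.4400000000000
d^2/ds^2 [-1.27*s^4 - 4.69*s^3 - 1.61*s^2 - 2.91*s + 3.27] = -15.24*s^2 - 28.14*s - 3.22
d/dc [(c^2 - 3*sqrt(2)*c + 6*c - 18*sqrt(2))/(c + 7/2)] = 2*(2*c^2 + 14*c + 15*sqrt(2) + 42)/(4*c^2 + 28*c + 49)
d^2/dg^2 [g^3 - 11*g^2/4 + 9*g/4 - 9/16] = 6*g - 11/2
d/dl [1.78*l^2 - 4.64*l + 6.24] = 3.56*l - 4.64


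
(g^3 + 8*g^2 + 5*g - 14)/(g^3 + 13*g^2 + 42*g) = (g^2 + g - 2)/(g*(g + 6))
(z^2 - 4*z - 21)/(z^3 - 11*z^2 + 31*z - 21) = (z + 3)/(z^2 - 4*z + 3)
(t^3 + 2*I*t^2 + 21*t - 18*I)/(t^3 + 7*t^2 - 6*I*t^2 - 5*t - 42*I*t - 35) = (t^2 + 3*I*t + 18)/(t^2 + t*(7 - 5*I) - 35*I)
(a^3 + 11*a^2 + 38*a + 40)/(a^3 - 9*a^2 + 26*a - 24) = (a^3 + 11*a^2 + 38*a + 40)/(a^3 - 9*a^2 + 26*a - 24)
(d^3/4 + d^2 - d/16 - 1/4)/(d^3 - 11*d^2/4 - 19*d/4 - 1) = (-4*d^3 - 16*d^2 + d + 4)/(4*(-4*d^3 + 11*d^2 + 19*d + 4))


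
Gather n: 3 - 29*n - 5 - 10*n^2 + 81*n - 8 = -10*n^2 + 52*n - 10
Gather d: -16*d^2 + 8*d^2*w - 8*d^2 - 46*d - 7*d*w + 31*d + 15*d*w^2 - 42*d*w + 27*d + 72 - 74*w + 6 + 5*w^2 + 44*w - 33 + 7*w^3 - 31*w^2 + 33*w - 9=d^2*(8*w - 24) + d*(15*w^2 - 49*w + 12) + 7*w^3 - 26*w^2 + 3*w + 36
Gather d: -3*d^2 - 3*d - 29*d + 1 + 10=-3*d^2 - 32*d + 11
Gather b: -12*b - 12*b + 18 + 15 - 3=30 - 24*b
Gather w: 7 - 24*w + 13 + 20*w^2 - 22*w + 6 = 20*w^2 - 46*w + 26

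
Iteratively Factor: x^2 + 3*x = (x + 3)*(x)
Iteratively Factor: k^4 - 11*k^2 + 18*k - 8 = (k - 2)*(k^3 + 2*k^2 - 7*k + 4) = (k - 2)*(k - 1)*(k^2 + 3*k - 4) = (k - 2)*(k - 1)*(k + 4)*(k - 1)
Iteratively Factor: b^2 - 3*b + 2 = (b - 2)*(b - 1)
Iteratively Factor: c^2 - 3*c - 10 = (c + 2)*(c - 5)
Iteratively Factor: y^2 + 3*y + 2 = (y + 1)*(y + 2)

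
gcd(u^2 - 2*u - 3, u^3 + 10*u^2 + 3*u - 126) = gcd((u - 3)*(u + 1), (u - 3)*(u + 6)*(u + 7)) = u - 3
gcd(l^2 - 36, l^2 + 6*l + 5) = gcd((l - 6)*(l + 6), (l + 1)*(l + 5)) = 1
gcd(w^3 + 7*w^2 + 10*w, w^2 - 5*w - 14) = w + 2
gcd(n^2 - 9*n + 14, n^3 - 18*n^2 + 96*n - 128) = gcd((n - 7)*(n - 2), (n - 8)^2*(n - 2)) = n - 2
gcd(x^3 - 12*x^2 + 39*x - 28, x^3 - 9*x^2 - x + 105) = x - 7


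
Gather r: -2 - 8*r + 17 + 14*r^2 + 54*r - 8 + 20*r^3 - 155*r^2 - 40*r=20*r^3 - 141*r^2 + 6*r + 7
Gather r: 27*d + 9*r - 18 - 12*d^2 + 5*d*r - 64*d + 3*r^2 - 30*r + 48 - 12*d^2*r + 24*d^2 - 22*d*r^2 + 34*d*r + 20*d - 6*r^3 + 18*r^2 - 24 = 12*d^2 - 17*d - 6*r^3 + r^2*(21 - 22*d) + r*(-12*d^2 + 39*d - 21) + 6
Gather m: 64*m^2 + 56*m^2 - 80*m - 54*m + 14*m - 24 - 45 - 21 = 120*m^2 - 120*m - 90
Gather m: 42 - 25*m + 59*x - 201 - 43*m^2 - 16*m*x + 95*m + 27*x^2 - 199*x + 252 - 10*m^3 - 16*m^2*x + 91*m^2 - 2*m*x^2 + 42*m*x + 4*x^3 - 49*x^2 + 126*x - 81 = -10*m^3 + m^2*(48 - 16*x) + m*(-2*x^2 + 26*x + 70) + 4*x^3 - 22*x^2 - 14*x + 12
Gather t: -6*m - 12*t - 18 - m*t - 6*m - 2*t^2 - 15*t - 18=-12*m - 2*t^2 + t*(-m - 27) - 36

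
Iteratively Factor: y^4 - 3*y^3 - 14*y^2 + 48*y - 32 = (y - 1)*(y^3 - 2*y^2 - 16*y + 32) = (y - 1)*(y + 4)*(y^2 - 6*y + 8) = (y - 4)*(y - 1)*(y + 4)*(y - 2)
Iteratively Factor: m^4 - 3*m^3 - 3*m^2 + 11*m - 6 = (m - 1)*(m^3 - 2*m^2 - 5*m + 6) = (m - 1)*(m + 2)*(m^2 - 4*m + 3) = (m - 1)^2*(m + 2)*(m - 3)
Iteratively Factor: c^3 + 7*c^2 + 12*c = (c + 4)*(c^2 + 3*c) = c*(c + 4)*(c + 3)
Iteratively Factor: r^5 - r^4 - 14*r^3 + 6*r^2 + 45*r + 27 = (r + 1)*(r^4 - 2*r^3 - 12*r^2 + 18*r + 27) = (r + 1)^2*(r^3 - 3*r^2 - 9*r + 27) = (r + 1)^2*(r + 3)*(r^2 - 6*r + 9) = (r - 3)*(r + 1)^2*(r + 3)*(r - 3)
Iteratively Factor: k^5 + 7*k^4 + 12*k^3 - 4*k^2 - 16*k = (k - 1)*(k^4 + 8*k^3 + 20*k^2 + 16*k) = (k - 1)*(k + 2)*(k^3 + 6*k^2 + 8*k) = k*(k - 1)*(k + 2)*(k^2 + 6*k + 8) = k*(k - 1)*(k + 2)*(k + 4)*(k + 2)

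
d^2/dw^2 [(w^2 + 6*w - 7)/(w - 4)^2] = 2*(14*w + 43)/(w^4 - 16*w^3 + 96*w^2 - 256*w + 256)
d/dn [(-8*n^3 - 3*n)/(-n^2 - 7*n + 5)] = (8*n^4 + 112*n^3 - 123*n^2 - 15)/(n^4 + 14*n^3 + 39*n^2 - 70*n + 25)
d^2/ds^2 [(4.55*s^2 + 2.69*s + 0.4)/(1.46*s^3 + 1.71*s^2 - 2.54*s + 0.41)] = (19.39756*s^6 + 34.404024*s^5 + 151.766124*s^4 + 53.05521*s^3 - 40.345158*s^2 - 23.176554*s + 11.732842)/(3.112136*s^9 + 10.935108*s^8 - 3.435234*s^7 - 30.426105*s^6 + 12.118002*s^5 + 27.570687*s^4 - 26.33555*s^3 + 8.797821*s^2 - 1.280922*s + 0.068921)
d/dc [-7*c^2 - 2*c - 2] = -14*c - 2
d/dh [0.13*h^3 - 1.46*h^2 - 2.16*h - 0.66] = 0.39*h^2 - 2.92*h - 2.16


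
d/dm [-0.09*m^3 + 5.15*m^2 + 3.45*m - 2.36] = -0.27*m^2 + 10.3*m + 3.45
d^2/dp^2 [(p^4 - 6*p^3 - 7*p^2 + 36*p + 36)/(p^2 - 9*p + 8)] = 2*(p^6 - 27*p^5 + 267*p^4 - 1041*p^3 + 1956*p^2 - 2988*p + 4772)/(p^6 - 27*p^5 + 267*p^4 - 1161*p^3 + 2136*p^2 - 1728*p + 512)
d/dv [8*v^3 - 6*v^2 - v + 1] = 24*v^2 - 12*v - 1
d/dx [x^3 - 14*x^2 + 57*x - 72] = 3*x^2 - 28*x + 57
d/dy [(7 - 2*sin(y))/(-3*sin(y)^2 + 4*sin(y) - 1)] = 2*(-3*sin(y)^2 + 21*sin(y) - 13)*cos(y)/((sin(y) - 1)^2*(3*sin(y) - 1)^2)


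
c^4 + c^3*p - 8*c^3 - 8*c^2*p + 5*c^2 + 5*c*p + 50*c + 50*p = (c - 5)^2*(c + 2)*(c + p)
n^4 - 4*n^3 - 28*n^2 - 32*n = n*(n - 8)*(n + 2)^2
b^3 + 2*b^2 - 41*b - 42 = (b - 6)*(b + 1)*(b + 7)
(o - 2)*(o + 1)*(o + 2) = o^3 + o^2 - 4*o - 4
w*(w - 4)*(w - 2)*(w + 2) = w^4 - 4*w^3 - 4*w^2 + 16*w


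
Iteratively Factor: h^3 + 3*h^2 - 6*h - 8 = (h + 4)*(h^2 - h - 2) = (h - 2)*(h + 4)*(h + 1)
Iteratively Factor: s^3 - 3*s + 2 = (s - 1)*(s^2 + s - 2) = (s - 1)^2*(s + 2)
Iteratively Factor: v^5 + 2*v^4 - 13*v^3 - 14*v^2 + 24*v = (v - 1)*(v^4 + 3*v^3 - 10*v^2 - 24*v) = (v - 3)*(v - 1)*(v^3 + 6*v^2 + 8*v) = (v - 3)*(v - 1)*(v + 4)*(v^2 + 2*v) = v*(v - 3)*(v - 1)*(v + 4)*(v + 2)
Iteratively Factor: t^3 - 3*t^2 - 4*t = (t + 1)*(t^2 - 4*t) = t*(t + 1)*(t - 4)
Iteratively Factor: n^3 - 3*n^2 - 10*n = (n + 2)*(n^2 - 5*n) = n*(n + 2)*(n - 5)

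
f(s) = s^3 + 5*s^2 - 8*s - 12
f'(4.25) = 88.69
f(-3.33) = 33.16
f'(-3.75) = -3.31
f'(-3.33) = -8.03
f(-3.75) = 35.58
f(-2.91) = 28.98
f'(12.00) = 544.00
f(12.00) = 2340.00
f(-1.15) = 2.29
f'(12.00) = 544.00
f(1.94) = -1.40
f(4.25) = 121.08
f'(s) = 3*s^2 + 10*s - 8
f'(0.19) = -5.99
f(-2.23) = 19.61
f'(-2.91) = -11.70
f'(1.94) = 22.69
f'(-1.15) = -15.53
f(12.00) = 2340.00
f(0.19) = -13.33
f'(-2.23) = -15.38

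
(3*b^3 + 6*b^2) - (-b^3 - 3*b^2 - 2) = 4*b^3 + 9*b^2 + 2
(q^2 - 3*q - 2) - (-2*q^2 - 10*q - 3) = 3*q^2 + 7*q + 1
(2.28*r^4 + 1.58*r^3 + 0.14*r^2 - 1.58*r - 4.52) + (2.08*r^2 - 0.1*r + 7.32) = 2.28*r^4 + 1.58*r^3 + 2.22*r^2 - 1.68*r + 2.8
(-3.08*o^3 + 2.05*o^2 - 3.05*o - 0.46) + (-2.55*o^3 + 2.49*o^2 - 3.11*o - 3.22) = -5.63*o^3 + 4.54*o^2 - 6.16*o - 3.68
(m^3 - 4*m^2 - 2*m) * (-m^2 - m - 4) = -m^5 + 3*m^4 + 2*m^3 + 18*m^2 + 8*m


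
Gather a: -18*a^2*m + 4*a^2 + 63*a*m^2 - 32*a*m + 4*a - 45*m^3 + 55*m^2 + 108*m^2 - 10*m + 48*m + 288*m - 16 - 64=a^2*(4 - 18*m) + a*(63*m^2 - 32*m + 4) - 45*m^3 + 163*m^2 + 326*m - 80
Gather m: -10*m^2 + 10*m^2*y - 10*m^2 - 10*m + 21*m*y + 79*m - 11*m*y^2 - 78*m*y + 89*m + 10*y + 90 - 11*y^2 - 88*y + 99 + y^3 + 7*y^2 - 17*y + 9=m^2*(10*y - 20) + m*(-11*y^2 - 57*y + 158) + y^3 - 4*y^2 - 95*y + 198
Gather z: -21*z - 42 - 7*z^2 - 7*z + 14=-7*z^2 - 28*z - 28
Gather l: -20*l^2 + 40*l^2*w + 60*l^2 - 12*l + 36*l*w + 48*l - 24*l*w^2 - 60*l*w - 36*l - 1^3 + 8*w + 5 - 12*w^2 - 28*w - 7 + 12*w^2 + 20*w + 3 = l^2*(40*w + 40) + l*(-24*w^2 - 24*w)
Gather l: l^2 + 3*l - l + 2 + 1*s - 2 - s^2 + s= l^2 + 2*l - s^2 + 2*s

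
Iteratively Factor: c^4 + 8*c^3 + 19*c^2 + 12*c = (c + 1)*(c^3 + 7*c^2 + 12*c) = (c + 1)*(c + 3)*(c^2 + 4*c) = c*(c + 1)*(c + 3)*(c + 4)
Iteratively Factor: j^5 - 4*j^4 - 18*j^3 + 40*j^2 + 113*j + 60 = (j + 1)*(j^4 - 5*j^3 - 13*j^2 + 53*j + 60) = (j - 5)*(j + 1)*(j^3 - 13*j - 12) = (j - 5)*(j + 1)^2*(j^2 - j - 12) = (j - 5)*(j - 4)*(j + 1)^2*(j + 3)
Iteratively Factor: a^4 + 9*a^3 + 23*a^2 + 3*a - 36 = (a + 3)*(a^3 + 6*a^2 + 5*a - 12) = (a + 3)^2*(a^2 + 3*a - 4) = (a + 3)^2*(a + 4)*(a - 1)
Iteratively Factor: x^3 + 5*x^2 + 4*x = (x + 1)*(x^2 + 4*x) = x*(x + 1)*(x + 4)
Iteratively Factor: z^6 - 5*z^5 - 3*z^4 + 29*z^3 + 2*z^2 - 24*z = (z + 1)*(z^5 - 6*z^4 + 3*z^3 + 26*z^2 - 24*z) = (z + 1)*(z + 2)*(z^4 - 8*z^3 + 19*z^2 - 12*z) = (z - 1)*(z + 1)*(z + 2)*(z^3 - 7*z^2 + 12*z) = (z - 4)*(z - 1)*(z + 1)*(z + 2)*(z^2 - 3*z) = z*(z - 4)*(z - 1)*(z + 1)*(z + 2)*(z - 3)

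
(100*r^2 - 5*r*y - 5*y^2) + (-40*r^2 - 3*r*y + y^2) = 60*r^2 - 8*r*y - 4*y^2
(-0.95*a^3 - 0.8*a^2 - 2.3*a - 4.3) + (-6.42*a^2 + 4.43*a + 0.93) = -0.95*a^3 - 7.22*a^2 + 2.13*a - 3.37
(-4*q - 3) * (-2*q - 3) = 8*q^2 + 18*q + 9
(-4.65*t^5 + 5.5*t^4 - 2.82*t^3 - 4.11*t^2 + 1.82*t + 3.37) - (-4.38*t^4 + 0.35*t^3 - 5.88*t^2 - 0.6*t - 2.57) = -4.65*t^5 + 9.88*t^4 - 3.17*t^3 + 1.77*t^2 + 2.42*t + 5.94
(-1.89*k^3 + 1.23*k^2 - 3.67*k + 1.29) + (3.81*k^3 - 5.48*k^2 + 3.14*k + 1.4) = 1.92*k^3 - 4.25*k^2 - 0.53*k + 2.69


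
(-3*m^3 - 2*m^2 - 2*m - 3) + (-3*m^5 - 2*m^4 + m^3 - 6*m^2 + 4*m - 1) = -3*m^5 - 2*m^4 - 2*m^3 - 8*m^2 + 2*m - 4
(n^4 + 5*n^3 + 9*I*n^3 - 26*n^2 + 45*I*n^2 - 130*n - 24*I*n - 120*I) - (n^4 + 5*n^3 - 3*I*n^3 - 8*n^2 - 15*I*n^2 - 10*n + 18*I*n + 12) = 12*I*n^3 - 18*n^2 + 60*I*n^2 - 120*n - 42*I*n - 12 - 120*I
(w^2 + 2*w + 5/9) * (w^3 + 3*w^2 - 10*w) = w^5 + 5*w^4 - 31*w^3/9 - 55*w^2/3 - 50*w/9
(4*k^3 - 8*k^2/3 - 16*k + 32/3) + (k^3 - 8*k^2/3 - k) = 5*k^3 - 16*k^2/3 - 17*k + 32/3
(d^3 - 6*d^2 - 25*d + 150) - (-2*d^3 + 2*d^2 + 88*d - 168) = 3*d^3 - 8*d^2 - 113*d + 318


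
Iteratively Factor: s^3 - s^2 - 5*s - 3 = (s + 1)*(s^2 - 2*s - 3) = (s + 1)^2*(s - 3)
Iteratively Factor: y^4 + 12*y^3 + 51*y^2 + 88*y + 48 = (y + 4)*(y^3 + 8*y^2 + 19*y + 12) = (y + 3)*(y + 4)*(y^2 + 5*y + 4) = (y + 3)*(y + 4)^2*(y + 1)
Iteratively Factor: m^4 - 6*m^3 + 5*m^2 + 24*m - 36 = (m - 2)*(m^3 - 4*m^2 - 3*m + 18) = (m - 2)*(m + 2)*(m^2 - 6*m + 9) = (m - 3)*(m - 2)*(m + 2)*(m - 3)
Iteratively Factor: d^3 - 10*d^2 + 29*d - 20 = (d - 1)*(d^2 - 9*d + 20) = (d - 5)*(d - 1)*(d - 4)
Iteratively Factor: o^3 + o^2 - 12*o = (o)*(o^2 + o - 12) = o*(o + 4)*(o - 3)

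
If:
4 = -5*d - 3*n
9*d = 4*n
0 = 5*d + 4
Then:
No Solution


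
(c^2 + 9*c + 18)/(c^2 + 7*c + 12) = (c + 6)/(c + 4)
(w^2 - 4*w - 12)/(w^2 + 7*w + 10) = (w - 6)/(w + 5)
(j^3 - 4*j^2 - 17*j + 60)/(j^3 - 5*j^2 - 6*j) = (-j^3 + 4*j^2 + 17*j - 60)/(j*(-j^2 + 5*j + 6))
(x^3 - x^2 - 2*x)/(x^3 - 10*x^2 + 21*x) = (x^2 - x - 2)/(x^2 - 10*x + 21)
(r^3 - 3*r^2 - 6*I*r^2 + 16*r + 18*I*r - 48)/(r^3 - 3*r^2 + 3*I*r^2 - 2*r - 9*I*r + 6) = (r - 8*I)/(r + I)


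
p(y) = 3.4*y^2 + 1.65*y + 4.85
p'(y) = 6.8*y + 1.65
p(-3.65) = 44.12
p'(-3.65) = -23.17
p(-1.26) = 8.17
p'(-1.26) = -6.92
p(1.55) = 15.58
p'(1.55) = 12.19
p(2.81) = 36.33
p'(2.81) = 20.76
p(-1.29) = 8.38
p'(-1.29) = -7.12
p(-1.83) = 13.22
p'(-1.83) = -10.79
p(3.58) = 54.33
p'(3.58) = 25.99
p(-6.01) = 117.74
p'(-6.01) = -39.22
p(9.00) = 295.10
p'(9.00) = 62.85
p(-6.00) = 117.35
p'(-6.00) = -39.15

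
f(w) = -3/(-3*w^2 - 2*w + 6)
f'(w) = -3*(6*w + 2)/(-3*w^2 - 2*w + 6)^2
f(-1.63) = -2.33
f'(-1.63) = 14.04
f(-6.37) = 0.03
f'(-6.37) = 0.01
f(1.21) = 3.69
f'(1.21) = -42.10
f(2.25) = 0.22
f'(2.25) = -0.25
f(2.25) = 0.22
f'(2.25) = -0.25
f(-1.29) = -0.84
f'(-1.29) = 1.34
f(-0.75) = -0.52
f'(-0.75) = 0.22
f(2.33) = 0.20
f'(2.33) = -0.21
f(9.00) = 0.01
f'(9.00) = 0.00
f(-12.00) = 0.01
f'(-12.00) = 0.00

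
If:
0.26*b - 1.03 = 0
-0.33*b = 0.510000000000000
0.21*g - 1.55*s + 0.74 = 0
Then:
No Solution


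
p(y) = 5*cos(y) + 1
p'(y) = -5*sin(y)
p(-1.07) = 3.40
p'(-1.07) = 4.39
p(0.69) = 4.86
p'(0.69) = -3.18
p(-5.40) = 4.17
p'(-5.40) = -3.86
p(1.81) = -0.18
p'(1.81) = -4.86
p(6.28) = 6.00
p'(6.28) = 0.02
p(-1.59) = 0.90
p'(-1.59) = 5.00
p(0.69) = 4.86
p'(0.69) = -3.18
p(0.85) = 4.30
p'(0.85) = -3.76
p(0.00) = 6.00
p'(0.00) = 0.00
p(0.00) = 6.00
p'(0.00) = 0.00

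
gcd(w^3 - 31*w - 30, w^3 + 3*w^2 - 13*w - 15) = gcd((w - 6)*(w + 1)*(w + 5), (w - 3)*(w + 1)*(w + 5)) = w^2 + 6*w + 5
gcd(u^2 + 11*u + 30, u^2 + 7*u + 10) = u + 5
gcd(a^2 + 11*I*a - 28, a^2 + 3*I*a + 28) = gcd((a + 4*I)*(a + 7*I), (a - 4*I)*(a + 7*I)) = a + 7*I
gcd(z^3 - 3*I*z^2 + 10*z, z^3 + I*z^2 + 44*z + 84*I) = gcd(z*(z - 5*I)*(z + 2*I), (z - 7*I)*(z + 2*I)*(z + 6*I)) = z + 2*I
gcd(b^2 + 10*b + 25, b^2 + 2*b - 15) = b + 5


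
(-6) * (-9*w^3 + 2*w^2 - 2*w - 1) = 54*w^3 - 12*w^2 + 12*w + 6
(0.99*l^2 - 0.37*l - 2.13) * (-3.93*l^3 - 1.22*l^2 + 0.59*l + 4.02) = -3.8907*l^5 + 0.2463*l^4 + 9.4064*l^3 + 6.3601*l^2 - 2.7441*l - 8.5626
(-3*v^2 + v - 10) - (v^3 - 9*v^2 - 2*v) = -v^3 + 6*v^2 + 3*v - 10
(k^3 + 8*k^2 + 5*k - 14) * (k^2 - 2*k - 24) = k^5 + 6*k^4 - 35*k^3 - 216*k^2 - 92*k + 336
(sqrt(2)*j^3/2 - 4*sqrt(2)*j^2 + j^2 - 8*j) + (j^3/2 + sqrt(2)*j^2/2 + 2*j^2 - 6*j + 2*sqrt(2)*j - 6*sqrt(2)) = j^3/2 + sqrt(2)*j^3/2 - 7*sqrt(2)*j^2/2 + 3*j^2 - 14*j + 2*sqrt(2)*j - 6*sqrt(2)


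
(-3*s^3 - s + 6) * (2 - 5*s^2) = 15*s^5 - s^3 - 30*s^2 - 2*s + 12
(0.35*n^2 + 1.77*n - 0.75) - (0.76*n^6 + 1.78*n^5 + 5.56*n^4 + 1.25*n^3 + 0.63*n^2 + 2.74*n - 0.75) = -0.76*n^6 - 1.78*n^5 - 5.56*n^4 - 1.25*n^3 - 0.28*n^2 - 0.97*n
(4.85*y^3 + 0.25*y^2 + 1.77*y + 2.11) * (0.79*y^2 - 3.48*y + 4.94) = 3.8315*y^5 - 16.6805*y^4 + 24.4873*y^3 - 3.2577*y^2 + 1.401*y + 10.4234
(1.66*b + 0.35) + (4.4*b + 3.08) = 6.06*b + 3.43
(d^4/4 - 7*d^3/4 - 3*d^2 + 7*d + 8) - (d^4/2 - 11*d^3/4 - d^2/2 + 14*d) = -d^4/4 + d^3 - 5*d^2/2 - 7*d + 8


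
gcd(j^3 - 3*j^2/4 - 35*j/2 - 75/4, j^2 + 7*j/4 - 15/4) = j + 3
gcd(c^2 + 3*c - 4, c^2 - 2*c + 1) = c - 1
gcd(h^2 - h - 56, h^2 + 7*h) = h + 7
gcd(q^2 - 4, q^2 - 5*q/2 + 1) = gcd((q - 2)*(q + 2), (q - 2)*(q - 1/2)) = q - 2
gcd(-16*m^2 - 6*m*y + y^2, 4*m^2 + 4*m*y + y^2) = 2*m + y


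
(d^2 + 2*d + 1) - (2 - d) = d^2 + 3*d - 1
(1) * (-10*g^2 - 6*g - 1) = -10*g^2 - 6*g - 1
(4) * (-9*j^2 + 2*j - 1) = -36*j^2 + 8*j - 4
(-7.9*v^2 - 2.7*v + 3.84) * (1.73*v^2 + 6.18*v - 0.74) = -13.667*v^4 - 53.493*v^3 - 4.1968*v^2 + 25.7292*v - 2.8416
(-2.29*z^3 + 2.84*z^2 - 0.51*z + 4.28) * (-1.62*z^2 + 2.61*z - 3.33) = 3.7098*z^5 - 10.5777*z^4 + 15.8643*z^3 - 17.7219*z^2 + 12.8691*z - 14.2524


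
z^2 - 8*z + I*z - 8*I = (z - 8)*(z + I)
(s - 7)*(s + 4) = s^2 - 3*s - 28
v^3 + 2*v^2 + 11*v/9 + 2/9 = (v + 1/3)*(v + 2/3)*(v + 1)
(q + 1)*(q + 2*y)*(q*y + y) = q^3*y + 2*q^2*y^2 + 2*q^2*y + 4*q*y^2 + q*y + 2*y^2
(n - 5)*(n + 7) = n^2 + 2*n - 35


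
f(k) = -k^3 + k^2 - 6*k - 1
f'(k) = -3*k^2 + 2*k - 6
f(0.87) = -6.12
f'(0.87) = -6.53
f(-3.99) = 102.38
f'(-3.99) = -61.74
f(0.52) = -3.99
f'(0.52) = -5.77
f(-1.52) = 13.94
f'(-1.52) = -15.97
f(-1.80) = 18.87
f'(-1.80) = -19.32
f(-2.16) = 26.70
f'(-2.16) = -24.32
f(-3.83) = 92.83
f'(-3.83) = -57.67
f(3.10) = -39.78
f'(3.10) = -28.63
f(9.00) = -703.00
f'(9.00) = -231.00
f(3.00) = -37.00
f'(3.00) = -27.00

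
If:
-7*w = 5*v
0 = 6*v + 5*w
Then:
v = 0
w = 0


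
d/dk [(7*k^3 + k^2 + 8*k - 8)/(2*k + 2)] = (7*k^3 + 11*k^2 + k + 8)/(k^2 + 2*k + 1)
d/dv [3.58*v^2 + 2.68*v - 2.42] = 7.16*v + 2.68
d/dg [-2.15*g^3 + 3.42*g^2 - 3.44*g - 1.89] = -6.45*g^2 + 6.84*g - 3.44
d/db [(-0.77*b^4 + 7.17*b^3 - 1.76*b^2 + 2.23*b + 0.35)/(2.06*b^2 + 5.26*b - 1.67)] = (-3.1724*b^5 + 2.61959999999999*b^4 + 80.572*b^3 - 49.7731*b^2 + 4.4364*b - 5.5651)/(4.2436*b^4 + 21.6712*b^3 + 20.7872*b^2 - 17.5684*b + 2.7889)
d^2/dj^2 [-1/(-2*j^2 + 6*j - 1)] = 4*(-2*j^2 + 6*j + 2*(2*j - 3)^2 - 1)/(2*j^2 - 6*j + 1)^3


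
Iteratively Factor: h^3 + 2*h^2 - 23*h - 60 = (h - 5)*(h^2 + 7*h + 12) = (h - 5)*(h + 3)*(h + 4)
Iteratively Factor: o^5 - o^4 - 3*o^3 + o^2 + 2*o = (o - 2)*(o^4 + o^3 - o^2 - o) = (o - 2)*(o + 1)*(o^3 - o) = o*(o - 2)*(o + 1)*(o^2 - 1) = o*(o - 2)*(o + 1)^2*(o - 1)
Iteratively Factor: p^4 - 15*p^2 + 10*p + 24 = (p - 3)*(p^3 + 3*p^2 - 6*p - 8) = (p - 3)*(p + 1)*(p^2 + 2*p - 8) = (p - 3)*(p - 2)*(p + 1)*(p + 4)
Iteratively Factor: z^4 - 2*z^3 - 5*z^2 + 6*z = (z + 2)*(z^3 - 4*z^2 + 3*z) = (z - 1)*(z + 2)*(z^2 - 3*z) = (z - 3)*(z - 1)*(z + 2)*(z)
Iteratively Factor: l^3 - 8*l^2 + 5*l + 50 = (l - 5)*(l^2 - 3*l - 10) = (l - 5)^2*(l + 2)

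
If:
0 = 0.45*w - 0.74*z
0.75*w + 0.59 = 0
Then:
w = -0.79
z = -0.48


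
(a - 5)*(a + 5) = a^2 - 25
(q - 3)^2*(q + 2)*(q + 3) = q^4 - q^3 - 15*q^2 + 9*q + 54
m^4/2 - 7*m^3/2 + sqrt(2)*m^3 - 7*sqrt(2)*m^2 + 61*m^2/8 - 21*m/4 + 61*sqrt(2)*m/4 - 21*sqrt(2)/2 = (m/2 + sqrt(2))*(m - 7/2)*(m - 2)*(m - 3/2)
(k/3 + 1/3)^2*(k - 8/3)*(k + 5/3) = k^4/9 + k^3/9 - 49*k^2/81 - 89*k/81 - 40/81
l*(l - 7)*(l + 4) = l^3 - 3*l^2 - 28*l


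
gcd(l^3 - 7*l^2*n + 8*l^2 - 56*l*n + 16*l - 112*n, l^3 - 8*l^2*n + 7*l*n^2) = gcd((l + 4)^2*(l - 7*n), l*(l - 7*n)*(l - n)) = l - 7*n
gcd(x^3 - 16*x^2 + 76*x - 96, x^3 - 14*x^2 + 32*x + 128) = x - 8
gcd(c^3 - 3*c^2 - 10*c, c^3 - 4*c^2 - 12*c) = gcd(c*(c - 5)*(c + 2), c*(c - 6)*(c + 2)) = c^2 + 2*c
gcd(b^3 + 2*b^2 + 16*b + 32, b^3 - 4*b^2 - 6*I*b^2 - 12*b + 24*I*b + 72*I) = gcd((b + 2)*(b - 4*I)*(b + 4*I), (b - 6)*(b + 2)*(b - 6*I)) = b + 2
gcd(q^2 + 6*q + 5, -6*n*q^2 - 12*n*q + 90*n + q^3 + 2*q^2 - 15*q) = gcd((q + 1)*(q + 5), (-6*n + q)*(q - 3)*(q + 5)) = q + 5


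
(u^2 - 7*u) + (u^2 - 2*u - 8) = 2*u^2 - 9*u - 8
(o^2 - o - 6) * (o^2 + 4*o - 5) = o^4 + 3*o^3 - 15*o^2 - 19*o + 30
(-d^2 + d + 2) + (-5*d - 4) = -d^2 - 4*d - 2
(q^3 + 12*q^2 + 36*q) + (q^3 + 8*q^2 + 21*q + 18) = 2*q^3 + 20*q^2 + 57*q + 18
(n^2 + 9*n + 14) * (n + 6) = n^3 + 15*n^2 + 68*n + 84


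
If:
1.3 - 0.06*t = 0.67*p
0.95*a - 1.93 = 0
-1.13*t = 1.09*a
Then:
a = 2.03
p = 2.12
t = -1.96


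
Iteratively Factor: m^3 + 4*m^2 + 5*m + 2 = (m + 1)*(m^2 + 3*m + 2) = (m + 1)*(m + 2)*(m + 1)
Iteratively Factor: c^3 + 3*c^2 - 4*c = (c + 4)*(c^2 - c) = (c - 1)*(c + 4)*(c)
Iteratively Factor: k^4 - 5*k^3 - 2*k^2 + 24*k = (k - 4)*(k^3 - k^2 - 6*k) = (k - 4)*(k - 3)*(k^2 + 2*k) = k*(k - 4)*(k - 3)*(k + 2)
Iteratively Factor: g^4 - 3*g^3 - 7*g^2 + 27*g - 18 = (g - 3)*(g^3 - 7*g + 6) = (g - 3)*(g - 1)*(g^2 + g - 6) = (g - 3)*(g - 2)*(g - 1)*(g + 3)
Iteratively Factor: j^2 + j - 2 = (j + 2)*(j - 1)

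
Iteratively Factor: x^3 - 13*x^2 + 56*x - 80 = (x - 5)*(x^2 - 8*x + 16) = (x - 5)*(x - 4)*(x - 4)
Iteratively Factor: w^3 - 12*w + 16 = (w + 4)*(w^2 - 4*w + 4) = (w - 2)*(w + 4)*(w - 2)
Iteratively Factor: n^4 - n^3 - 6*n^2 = (n)*(n^3 - n^2 - 6*n) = n^2*(n^2 - n - 6) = n^2*(n + 2)*(n - 3)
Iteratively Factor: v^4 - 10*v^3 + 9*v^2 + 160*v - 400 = (v - 5)*(v^3 - 5*v^2 - 16*v + 80) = (v - 5)*(v + 4)*(v^2 - 9*v + 20) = (v - 5)*(v - 4)*(v + 4)*(v - 5)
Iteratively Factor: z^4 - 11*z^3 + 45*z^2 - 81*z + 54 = (z - 3)*(z^3 - 8*z^2 + 21*z - 18) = (z - 3)^2*(z^2 - 5*z + 6) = (z - 3)^3*(z - 2)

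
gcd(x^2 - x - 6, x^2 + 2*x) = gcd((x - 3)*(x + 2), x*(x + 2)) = x + 2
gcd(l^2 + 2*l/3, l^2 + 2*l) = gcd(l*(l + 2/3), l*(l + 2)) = l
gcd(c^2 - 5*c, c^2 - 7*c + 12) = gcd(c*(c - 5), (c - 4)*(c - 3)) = 1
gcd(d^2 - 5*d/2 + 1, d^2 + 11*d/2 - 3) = d - 1/2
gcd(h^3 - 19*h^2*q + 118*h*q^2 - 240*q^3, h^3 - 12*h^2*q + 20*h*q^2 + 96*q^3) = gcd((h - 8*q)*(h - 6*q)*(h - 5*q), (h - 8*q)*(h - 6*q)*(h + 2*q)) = h^2 - 14*h*q + 48*q^2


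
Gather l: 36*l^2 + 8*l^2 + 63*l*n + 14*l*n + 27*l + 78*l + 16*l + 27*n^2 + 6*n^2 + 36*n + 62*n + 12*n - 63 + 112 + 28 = 44*l^2 + l*(77*n + 121) + 33*n^2 + 110*n + 77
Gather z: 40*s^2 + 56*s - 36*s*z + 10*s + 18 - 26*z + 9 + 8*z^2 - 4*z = 40*s^2 + 66*s + 8*z^2 + z*(-36*s - 30) + 27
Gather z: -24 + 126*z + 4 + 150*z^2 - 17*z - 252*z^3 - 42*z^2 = -252*z^3 + 108*z^2 + 109*z - 20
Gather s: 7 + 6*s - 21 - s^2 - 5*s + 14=-s^2 + s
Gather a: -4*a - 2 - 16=-4*a - 18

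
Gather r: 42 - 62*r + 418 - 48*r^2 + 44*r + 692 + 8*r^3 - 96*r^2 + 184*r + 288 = 8*r^3 - 144*r^2 + 166*r + 1440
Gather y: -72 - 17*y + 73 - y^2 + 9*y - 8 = -y^2 - 8*y - 7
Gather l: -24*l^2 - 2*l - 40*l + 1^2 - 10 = -24*l^2 - 42*l - 9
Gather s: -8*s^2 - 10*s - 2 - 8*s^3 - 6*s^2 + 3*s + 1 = -8*s^3 - 14*s^2 - 7*s - 1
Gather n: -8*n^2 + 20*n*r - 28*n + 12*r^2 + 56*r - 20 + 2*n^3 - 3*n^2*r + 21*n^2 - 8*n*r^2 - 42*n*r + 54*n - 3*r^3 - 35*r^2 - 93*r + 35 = 2*n^3 + n^2*(13 - 3*r) + n*(-8*r^2 - 22*r + 26) - 3*r^3 - 23*r^2 - 37*r + 15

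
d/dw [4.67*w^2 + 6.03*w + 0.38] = 9.34*w + 6.03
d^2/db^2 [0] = 0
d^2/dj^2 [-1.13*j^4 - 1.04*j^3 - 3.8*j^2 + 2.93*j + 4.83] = -13.56*j^2 - 6.24*j - 7.6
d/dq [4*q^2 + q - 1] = 8*q + 1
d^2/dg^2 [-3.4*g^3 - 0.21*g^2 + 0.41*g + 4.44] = -20.4*g - 0.42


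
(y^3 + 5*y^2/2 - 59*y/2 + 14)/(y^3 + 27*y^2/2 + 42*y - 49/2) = (y - 4)/(y + 7)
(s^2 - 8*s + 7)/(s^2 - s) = (s - 7)/s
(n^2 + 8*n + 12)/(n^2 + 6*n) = (n + 2)/n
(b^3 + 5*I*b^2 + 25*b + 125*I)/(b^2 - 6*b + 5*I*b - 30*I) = (b^2 + 25)/(b - 6)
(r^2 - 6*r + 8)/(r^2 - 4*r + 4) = (r - 4)/(r - 2)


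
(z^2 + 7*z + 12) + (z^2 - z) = 2*z^2 + 6*z + 12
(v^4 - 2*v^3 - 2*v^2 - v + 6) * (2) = 2*v^4 - 4*v^3 - 4*v^2 - 2*v + 12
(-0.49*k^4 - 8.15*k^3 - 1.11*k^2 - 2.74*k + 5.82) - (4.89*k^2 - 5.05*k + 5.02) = -0.49*k^4 - 8.15*k^3 - 6.0*k^2 + 2.31*k + 0.800000000000001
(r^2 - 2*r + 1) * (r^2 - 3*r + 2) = r^4 - 5*r^3 + 9*r^2 - 7*r + 2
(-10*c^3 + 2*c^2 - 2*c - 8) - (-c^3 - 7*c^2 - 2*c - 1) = -9*c^3 + 9*c^2 - 7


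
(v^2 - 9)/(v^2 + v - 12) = (v + 3)/(v + 4)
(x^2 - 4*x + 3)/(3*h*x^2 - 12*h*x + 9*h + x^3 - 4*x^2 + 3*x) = 1/(3*h + x)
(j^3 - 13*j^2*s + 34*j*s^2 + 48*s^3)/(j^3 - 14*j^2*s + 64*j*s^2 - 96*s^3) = (j^2 - 7*j*s - 8*s^2)/(j^2 - 8*j*s + 16*s^2)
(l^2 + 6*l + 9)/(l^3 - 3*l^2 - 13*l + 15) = (l + 3)/(l^2 - 6*l + 5)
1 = 1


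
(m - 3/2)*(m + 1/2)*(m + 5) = m^3 + 4*m^2 - 23*m/4 - 15/4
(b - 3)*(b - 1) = b^2 - 4*b + 3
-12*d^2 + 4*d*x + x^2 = (-2*d + x)*(6*d + x)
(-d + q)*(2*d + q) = -2*d^2 + d*q + q^2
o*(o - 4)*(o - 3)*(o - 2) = o^4 - 9*o^3 + 26*o^2 - 24*o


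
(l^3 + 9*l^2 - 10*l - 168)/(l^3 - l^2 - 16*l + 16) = (l^2 + 13*l + 42)/(l^2 + 3*l - 4)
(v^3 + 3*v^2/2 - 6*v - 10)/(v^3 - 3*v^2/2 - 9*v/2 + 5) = (v + 2)/(v - 1)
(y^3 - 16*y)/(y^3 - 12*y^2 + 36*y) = (y^2 - 16)/(y^2 - 12*y + 36)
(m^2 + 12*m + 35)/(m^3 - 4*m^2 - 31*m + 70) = (m + 7)/(m^2 - 9*m + 14)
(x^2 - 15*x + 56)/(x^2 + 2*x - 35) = (x^2 - 15*x + 56)/(x^2 + 2*x - 35)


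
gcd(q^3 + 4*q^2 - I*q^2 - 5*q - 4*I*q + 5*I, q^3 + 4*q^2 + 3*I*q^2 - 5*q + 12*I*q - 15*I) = q^2 + 4*q - 5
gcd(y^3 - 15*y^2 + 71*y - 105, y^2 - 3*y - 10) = y - 5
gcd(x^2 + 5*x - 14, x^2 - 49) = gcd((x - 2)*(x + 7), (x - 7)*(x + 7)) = x + 7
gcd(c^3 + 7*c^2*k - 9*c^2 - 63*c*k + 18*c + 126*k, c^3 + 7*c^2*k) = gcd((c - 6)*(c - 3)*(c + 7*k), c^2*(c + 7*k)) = c + 7*k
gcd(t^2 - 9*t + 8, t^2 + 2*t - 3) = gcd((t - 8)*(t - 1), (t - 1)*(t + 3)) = t - 1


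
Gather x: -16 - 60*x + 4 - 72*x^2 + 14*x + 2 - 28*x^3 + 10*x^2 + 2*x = -28*x^3 - 62*x^2 - 44*x - 10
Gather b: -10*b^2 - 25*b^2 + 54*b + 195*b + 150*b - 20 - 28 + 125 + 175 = -35*b^2 + 399*b + 252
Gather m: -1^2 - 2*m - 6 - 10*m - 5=-12*m - 12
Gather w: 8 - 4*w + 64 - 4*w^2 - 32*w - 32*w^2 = -36*w^2 - 36*w + 72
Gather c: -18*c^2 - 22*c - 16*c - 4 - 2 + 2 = -18*c^2 - 38*c - 4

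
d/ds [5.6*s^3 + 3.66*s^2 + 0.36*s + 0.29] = 16.8*s^2 + 7.32*s + 0.36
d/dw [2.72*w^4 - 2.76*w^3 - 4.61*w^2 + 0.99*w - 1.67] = 10.88*w^3 - 8.28*w^2 - 9.22*w + 0.99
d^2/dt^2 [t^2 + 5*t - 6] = 2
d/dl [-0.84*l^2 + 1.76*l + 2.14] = 1.76 - 1.68*l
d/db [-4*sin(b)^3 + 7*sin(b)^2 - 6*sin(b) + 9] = 2*(-6*sin(b)^2 + 7*sin(b) - 3)*cos(b)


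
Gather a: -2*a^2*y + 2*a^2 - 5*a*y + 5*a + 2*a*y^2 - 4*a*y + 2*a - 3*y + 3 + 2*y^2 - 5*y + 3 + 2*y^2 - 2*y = a^2*(2 - 2*y) + a*(2*y^2 - 9*y + 7) + 4*y^2 - 10*y + 6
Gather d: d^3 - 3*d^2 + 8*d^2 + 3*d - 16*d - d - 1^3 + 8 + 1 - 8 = d^3 + 5*d^2 - 14*d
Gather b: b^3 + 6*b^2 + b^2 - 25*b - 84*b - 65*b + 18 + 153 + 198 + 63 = b^3 + 7*b^2 - 174*b + 432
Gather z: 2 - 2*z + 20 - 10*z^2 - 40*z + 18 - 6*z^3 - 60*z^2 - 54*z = -6*z^3 - 70*z^2 - 96*z + 40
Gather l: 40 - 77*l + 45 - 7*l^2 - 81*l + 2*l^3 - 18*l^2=2*l^3 - 25*l^2 - 158*l + 85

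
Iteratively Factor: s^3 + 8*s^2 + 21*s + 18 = (s + 3)*(s^2 + 5*s + 6) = (s + 2)*(s + 3)*(s + 3)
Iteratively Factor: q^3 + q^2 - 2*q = (q)*(q^2 + q - 2) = q*(q - 1)*(q + 2)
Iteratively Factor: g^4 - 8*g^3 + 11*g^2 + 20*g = (g + 1)*(g^3 - 9*g^2 + 20*g) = (g - 4)*(g + 1)*(g^2 - 5*g) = g*(g - 4)*(g + 1)*(g - 5)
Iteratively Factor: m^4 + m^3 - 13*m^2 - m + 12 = (m + 4)*(m^3 - 3*m^2 - m + 3) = (m + 1)*(m + 4)*(m^2 - 4*m + 3) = (m - 3)*(m + 1)*(m + 4)*(m - 1)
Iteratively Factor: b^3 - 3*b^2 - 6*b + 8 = (b + 2)*(b^2 - 5*b + 4) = (b - 1)*(b + 2)*(b - 4)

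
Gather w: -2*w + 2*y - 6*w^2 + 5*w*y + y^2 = -6*w^2 + w*(5*y - 2) + y^2 + 2*y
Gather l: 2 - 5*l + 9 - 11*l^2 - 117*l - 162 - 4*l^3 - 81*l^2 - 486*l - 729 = -4*l^3 - 92*l^2 - 608*l - 880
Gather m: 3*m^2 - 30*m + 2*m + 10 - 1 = 3*m^2 - 28*m + 9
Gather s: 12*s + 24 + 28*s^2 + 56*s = 28*s^2 + 68*s + 24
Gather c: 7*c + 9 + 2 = 7*c + 11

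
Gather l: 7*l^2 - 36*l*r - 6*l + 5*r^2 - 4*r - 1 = 7*l^2 + l*(-36*r - 6) + 5*r^2 - 4*r - 1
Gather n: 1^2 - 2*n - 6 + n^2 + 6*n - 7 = n^2 + 4*n - 12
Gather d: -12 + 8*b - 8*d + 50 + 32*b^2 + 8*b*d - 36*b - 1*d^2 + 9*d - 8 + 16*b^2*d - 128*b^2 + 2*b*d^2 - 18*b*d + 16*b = -96*b^2 - 12*b + d^2*(2*b - 1) + d*(16*b^2 - 10*b + 1) + 30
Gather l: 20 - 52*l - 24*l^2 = -24*l^2 - 52*l + 20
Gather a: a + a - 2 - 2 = 2*a - 4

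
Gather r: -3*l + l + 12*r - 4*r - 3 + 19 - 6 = -2*l + 8*r + 10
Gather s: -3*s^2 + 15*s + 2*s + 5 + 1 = -3*s^2 + 17*s + 6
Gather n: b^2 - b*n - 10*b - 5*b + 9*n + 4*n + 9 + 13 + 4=b^2 - 15*b + n*(13 - b) + 26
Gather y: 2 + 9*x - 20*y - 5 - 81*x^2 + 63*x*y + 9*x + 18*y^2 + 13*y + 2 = -81*x^2 + 18*x + 18*y^2 + y*(63*x - 7) - 1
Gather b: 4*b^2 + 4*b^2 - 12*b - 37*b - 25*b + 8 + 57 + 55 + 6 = 8*b^2 - 74*b + 126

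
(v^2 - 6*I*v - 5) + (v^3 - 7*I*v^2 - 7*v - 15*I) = v^3 + v^2 - 7*I*v^2 - 7*v - 6*I*v - 5 - 15*I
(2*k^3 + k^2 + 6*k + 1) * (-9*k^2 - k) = -18*k^5 - 11*k^4 - 55*k^3 - 15*k^2 - k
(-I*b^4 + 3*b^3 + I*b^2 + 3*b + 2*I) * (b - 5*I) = -I*b^5 - 2*b^4 - 14*I*b^3 + 8*b^2 - 13*I*b + 10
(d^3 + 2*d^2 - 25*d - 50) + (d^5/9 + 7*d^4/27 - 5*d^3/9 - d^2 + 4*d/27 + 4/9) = d^5/9 + 7*d^4/27 + 4*d^3/9 + d^2 - 671*d/27 - 446/9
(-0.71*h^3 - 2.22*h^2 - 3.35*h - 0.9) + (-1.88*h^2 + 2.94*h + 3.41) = -0.71*h^3 - 4.1*h^2 - 0.41*h + 2.51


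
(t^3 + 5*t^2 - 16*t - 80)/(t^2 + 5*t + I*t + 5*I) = (t^2 - 16)/(t + I)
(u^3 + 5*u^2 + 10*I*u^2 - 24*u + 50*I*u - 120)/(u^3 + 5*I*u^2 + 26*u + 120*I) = (u + 5)/(u - 5*I)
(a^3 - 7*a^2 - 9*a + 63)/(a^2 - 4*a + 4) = (a^3 - 7*a^2 - 9*a + 63)/(a^2 - 4*a + 4)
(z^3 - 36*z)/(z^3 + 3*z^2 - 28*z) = (z^2 - 36)/(z^2 + 3*z - 28)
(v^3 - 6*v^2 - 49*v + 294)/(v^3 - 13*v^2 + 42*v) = (v + 7)/v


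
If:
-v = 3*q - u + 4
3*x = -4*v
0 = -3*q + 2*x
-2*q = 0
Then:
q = 0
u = 4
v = 0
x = 0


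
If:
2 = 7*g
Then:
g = 2/7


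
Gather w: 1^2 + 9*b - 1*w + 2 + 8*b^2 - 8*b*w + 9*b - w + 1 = 8*b^2 + 18*b + w*(-8*b - 2) + 4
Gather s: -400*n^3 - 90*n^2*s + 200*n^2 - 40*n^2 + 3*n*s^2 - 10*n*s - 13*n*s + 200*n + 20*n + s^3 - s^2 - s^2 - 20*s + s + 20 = -400*n^3 + 160*n^2 + 220*n + s^3 + s^2*(3*n - 2) + s*(-90*n^2 - 23*n - 19) + 20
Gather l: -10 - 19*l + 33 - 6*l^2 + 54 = -6*l^2 - 19*l + 77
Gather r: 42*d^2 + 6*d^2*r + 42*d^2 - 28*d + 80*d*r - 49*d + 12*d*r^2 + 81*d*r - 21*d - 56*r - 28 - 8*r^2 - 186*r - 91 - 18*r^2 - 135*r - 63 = 84*d^2 - 98*d + r^2*(12*d - 26) + r*(6*d^2 + 161*d - 377) - 182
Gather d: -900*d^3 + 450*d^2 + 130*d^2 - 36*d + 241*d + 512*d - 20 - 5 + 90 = -900*d^3 + 580*d^2 + 717*d + 65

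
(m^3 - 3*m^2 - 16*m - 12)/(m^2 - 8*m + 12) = (m^2 + 3*m + 2)/(m - 2)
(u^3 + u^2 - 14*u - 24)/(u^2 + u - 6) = (u^2 - 2*u - 8)/(u - 2)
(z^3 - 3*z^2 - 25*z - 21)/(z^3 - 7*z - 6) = (z^2 - 4*z - 21)/(z^2 - z - 6)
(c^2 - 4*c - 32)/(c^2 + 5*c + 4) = (c - 8)/(c + 1)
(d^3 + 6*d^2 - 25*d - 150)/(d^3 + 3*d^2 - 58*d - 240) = (d - 5)/(d - 8)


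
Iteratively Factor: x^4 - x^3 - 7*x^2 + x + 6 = (x + 1)*(x^3 - 2*x^2 - 5*x + 6) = (x - 3)*(x + 1)*(x^2 + x - 2) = (x - 3)*(x + 1)*(x + 2)*(x - 1)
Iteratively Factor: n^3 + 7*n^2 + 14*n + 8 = (n + 2)*(n^2 + 5*n + 4) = (n + 2)*(n + 4)*(n + 1)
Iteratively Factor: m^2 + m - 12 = (m - 3)*(m + 4)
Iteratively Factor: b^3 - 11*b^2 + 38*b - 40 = (b - 5)*(b^2 - 6*b + 8) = (b - 5)*(b - 4)*(b - 2)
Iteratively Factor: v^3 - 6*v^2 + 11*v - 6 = (v - 2)*(v^2 - 4*v + 3) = (v - 2)*(v - 1)*(v - 3)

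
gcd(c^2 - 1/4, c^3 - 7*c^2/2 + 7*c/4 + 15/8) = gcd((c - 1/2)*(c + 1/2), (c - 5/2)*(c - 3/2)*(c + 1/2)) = c + 1/2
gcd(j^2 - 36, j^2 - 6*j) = j - 6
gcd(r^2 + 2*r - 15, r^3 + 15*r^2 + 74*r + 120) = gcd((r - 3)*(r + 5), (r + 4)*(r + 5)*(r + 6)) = r + 5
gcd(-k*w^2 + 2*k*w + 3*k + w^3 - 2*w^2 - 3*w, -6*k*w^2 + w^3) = 1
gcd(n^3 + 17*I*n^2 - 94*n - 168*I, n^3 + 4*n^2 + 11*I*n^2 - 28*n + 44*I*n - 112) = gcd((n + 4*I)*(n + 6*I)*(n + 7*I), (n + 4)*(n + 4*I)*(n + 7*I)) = n^2 + 11*I*n - 28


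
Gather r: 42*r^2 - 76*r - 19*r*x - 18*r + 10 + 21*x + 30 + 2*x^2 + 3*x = 42*r^2 + r*(-19*x - 94) + 2*x^2 + 24*x + 40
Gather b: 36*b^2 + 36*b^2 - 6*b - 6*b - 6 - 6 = 72*b^2 - 12*b - 12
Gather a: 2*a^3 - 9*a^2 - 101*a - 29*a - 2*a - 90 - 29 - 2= 2*a^3 - 9*a^2 - 132*a - 121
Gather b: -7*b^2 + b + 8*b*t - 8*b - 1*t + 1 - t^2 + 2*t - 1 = -7*b^2 + b*(8*t - 7) - t^2 + t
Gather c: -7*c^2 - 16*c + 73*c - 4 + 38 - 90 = -7*c^2 + 57*c - 56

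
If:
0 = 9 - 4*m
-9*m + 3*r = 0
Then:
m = 9/4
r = 27/4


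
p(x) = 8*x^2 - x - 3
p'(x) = 16*x - 1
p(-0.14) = -2.70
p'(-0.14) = -3.24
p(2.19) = 33.18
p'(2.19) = 34.04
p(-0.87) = 3.93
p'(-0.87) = -14.92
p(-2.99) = 71.51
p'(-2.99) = -48.84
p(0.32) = -2.50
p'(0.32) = 4.12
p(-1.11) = 7.97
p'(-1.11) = -18.76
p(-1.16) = 8.92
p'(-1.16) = -19.56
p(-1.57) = 18.29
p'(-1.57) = -26.12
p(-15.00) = 1812.00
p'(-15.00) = -241.00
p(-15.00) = 1812.00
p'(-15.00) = -241.00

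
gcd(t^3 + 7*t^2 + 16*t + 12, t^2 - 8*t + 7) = 1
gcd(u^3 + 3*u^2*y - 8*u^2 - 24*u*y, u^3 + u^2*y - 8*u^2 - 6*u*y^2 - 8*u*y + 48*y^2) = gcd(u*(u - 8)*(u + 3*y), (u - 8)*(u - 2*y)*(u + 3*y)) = u^2 + 3*u*y - 8*u - 24*y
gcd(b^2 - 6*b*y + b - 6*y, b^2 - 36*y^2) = -b + 6*y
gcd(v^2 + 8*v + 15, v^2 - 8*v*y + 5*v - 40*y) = v + 5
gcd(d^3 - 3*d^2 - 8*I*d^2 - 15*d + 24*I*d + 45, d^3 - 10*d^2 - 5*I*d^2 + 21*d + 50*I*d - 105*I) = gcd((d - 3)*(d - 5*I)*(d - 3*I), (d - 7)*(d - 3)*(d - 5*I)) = d^2 + d*(-3 - 5*I) + 15*I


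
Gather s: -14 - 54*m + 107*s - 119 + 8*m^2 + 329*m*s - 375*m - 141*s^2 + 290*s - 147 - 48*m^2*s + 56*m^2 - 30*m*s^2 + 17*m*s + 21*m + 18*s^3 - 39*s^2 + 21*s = 64*m^2 - 408*m + 18*s^3 + s^2*(-30*m - 180) + s*(-48*m^2 + 346*m + 418) - 280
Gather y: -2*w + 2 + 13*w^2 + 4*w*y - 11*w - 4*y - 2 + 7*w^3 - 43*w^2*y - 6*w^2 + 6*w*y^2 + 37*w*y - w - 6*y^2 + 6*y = 7*w^3 + 7*w^2 - 14*w + y^2*(6*w - 6) + y*(-43*w^2 + 41*w + 2)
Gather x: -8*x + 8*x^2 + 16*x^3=16*x^3 + 8*x^2 - 8*x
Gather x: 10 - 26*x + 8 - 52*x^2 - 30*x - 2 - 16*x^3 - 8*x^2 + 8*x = -16*x^3 - 60*x^2 - 48*x + 16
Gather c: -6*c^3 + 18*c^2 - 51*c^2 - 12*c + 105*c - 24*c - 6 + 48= -6*c^3 - 33*c^2 + 69*c + 42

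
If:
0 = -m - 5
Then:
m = -5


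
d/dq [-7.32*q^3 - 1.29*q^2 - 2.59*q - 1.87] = -21.96*q^2 - 2.58*q - 2.59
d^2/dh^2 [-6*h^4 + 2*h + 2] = -72*h^2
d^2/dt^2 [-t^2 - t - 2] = -2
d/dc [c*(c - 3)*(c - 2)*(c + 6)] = 4*c^3 + 3*c^2 - 48*c + 36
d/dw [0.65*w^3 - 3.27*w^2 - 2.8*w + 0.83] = 1.95*w^2 - 6.54*w - 2.8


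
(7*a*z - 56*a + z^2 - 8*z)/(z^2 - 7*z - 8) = (7*a + z)/(z + 1)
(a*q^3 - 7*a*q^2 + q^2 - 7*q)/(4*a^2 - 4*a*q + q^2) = q*(a*q^2 - 7*a*q + q - 7)/(4*a^2 - 4*a*q + q^2)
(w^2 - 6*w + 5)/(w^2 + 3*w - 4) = (w - 5)/(w + 4)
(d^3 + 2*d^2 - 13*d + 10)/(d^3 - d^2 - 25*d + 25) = (d - 2)/(d - 5)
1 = 1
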